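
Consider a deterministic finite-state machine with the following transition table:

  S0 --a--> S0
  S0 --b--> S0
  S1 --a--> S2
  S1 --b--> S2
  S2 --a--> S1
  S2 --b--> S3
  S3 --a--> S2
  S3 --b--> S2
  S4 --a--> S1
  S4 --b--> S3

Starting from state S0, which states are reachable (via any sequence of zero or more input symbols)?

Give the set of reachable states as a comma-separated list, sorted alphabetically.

Answer: S0

Derivation:
BFS from S0:
  visit S0: S0--a-->S0 (seen), S0--b-->S0 (seen)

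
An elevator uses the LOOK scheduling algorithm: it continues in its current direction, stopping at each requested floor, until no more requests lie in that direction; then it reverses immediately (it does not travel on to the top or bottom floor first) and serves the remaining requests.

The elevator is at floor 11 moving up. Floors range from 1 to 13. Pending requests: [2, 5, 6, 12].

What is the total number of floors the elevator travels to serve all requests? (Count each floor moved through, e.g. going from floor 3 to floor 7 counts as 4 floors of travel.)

Answer: 11

Derivation:
Start at floor 11 moving up, LOOK stop order: [12, 6, 5, 2]
  11 → 12: |12-11| = 1, total = 1
  12 → 6: |6-12| = 6, total = 7
  6 → 5: |5-6| = 1, total = 8
  5 → 2: |2-5| = 3, total = 11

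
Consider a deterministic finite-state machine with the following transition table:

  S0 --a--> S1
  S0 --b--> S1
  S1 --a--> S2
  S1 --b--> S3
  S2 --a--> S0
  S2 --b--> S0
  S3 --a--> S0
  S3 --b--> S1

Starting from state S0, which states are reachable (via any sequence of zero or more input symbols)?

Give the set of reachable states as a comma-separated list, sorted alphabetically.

Answer: S0, S1, S2, S3

Derivation:
BFS from S0:
  visit S0: S0--a-->S1 (new), S0--b-->S1 (seen)
  visit S1: S1--a-->S2 (new), S1--b-->S3 (new)
  visit S2: S2--a-->S0 (seen), S2--b-->S0 (seen)
  visit S3: S3--a-->S0 (seen), S3--b-->S1 (seen)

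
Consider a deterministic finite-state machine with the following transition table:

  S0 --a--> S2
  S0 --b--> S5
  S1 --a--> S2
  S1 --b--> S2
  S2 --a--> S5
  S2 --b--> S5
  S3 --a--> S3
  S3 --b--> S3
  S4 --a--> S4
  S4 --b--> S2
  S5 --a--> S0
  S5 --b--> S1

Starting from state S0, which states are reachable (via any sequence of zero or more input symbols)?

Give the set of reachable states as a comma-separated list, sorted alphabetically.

Answer: S0, S1, S2, S5

Derivation:
BFS from S0:
  visit S0: S0--a-->S2 (new), S0--b-->S5 (new)
  visit S2: S2--a-->S5 (seen), S2--b-->S5 (seen)
  visit S5: S5--a-->S0 (seen), S5--b-->S1 (new)
  visit S1: S1--a-->S2 (seen), S1--b-->S2 (seen)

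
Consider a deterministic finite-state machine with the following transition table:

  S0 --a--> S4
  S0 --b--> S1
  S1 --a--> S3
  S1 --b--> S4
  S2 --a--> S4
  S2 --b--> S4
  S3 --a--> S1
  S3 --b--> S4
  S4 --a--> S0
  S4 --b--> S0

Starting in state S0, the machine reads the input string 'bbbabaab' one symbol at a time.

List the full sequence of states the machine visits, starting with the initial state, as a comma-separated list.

Start: S0
  read 'b': S0 --b--> S1
  read 'b': S1 --b--> S4
  read 'b': S4 --b--> S0
  read 'a': S0 --a--> S4
  read 'b': S4 --b--> S0
  read 'a': S0 --a--> S4
  read 'a': S4 --a--> S0
  read 'b': S0 --b--> S1

Answer: S0, S1, S4, S0, S4, S0, S4, S0, S1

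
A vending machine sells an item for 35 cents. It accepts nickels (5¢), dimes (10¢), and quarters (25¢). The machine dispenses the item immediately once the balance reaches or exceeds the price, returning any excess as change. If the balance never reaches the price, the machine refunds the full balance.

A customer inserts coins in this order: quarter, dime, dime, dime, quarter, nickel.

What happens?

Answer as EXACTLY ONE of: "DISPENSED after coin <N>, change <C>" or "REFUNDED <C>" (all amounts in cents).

Answer: DISPENSED after coin 2, change 0

Derivation:
Price: 35¢
Coin 1 (quarter, 25¢): balance = 25¢
Coin 2 (dime, 10¢): balance = 35¢
  → balance >= price → DISPENSE, change = 35 - 35 = 0¢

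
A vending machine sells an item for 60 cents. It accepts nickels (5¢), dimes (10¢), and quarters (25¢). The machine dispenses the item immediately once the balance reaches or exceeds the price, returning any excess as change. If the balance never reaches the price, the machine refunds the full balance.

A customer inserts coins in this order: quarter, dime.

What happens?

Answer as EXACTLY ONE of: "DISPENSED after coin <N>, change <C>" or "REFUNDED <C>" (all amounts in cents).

Price: 60¢
Coin 1 (quarter, 25¢): balance = 25¢
Coin 2 (dime, 10¢): balance = 35¢
All coins inserted, balance 35¢ < price 60¢ → REFUND 35¢

Answer: REFUNDED 35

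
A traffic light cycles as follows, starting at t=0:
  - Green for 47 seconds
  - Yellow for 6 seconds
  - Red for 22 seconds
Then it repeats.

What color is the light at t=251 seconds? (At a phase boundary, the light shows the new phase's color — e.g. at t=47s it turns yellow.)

Answer: green

Derivation:
Cycle length = 47 + 6 + 22 = 75s
t = 251, phase_t = 251 mod 75 = 26
26 < 47 (green end) → GREEN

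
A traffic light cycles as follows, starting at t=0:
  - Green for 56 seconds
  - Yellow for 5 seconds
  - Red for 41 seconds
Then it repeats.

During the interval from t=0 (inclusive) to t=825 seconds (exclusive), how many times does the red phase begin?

Cycle = 56+5+41 = 102s
red phase starts at t = k*102 + 61 for k=0,1,2,...
Need k*102+61 < 825 → k < 7.490
k ∈ {0, ..., 7} → 8 starts

Answer: 8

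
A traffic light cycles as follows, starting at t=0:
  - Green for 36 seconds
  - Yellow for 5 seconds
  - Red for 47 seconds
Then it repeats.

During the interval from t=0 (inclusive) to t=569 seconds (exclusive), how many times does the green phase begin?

Cycle = 36+5+47 = 88s
green phase starts at t = k*88 + 0 for k=0,1,2,...
Need k*88+0 < 569 → k < 6.466
k ∈ {0, ..., 6} → 7 starts

Answer: 7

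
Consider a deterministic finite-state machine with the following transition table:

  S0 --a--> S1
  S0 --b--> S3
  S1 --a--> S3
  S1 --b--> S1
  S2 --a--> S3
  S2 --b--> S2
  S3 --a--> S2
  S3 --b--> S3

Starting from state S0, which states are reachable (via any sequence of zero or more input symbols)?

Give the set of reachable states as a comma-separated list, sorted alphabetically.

BFS from S0:
  visit S0: S0--a-->S1 (new), S0--b-->S3 (new)
  visit S1: S1--a-->S3 (seen), S1--b-->S1 (seen)
  visit S3: S3--a-->S2 (new), S3--b-->S3 (seen)
  visit S2: S2--a-->S3 (seen), S2--b-->S2 (seen)

Answer: S0, S1, S2, S3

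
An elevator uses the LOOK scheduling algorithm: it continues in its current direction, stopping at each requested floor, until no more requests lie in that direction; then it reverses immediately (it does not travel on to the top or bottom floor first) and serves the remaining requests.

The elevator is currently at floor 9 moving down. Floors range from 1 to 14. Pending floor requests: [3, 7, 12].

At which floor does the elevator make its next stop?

Current floor: 9, direction: down
Requests above: [12]
Requests below: [3, 7]
Moving down and requests lie below → nearest below is max([3, 7]) = 7

Answer: 7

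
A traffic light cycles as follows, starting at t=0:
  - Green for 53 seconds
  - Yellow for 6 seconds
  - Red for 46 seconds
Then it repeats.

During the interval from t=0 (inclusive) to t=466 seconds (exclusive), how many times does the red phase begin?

Answer: 4

Derivation:
Cycle = 53+6+46 = 105s
red phase starts at t = k*105 + 59 for k=0,1,2,...
Need k*105+59 < 466 → k < 3.876
k ∈ {0, ..., 3} → 4 starts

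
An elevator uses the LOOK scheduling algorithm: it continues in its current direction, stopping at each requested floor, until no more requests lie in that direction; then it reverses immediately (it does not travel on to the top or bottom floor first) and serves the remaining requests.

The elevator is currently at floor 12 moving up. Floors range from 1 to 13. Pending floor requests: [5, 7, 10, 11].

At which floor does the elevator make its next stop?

Answer: 11

Derivation:
Current floor: 12, direction: up
Requests above: []
Requests below: [5, 7, 10, 11]
Moving up but no requests above → reverse; nearest below is max([5, 7, 10, 11]) = 11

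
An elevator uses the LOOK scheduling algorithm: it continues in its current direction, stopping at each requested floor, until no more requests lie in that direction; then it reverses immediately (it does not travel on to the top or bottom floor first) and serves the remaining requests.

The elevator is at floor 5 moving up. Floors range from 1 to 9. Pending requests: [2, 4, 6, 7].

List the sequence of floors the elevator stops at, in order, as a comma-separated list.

Current: 5, moving UP
Serve above first (ascending): [6, 7]
Then reverse, serve below (descending): [4, 2]

Answer: 6, 7, 4, 2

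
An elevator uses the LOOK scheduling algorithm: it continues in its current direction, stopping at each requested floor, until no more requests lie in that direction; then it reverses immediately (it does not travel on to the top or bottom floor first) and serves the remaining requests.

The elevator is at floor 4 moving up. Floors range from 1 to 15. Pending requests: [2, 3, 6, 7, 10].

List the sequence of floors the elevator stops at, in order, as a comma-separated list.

Answer: 6, 7, 10, 3, 2

Derivation:
Current: 4, moving UP
Serve above first (ascending): [6, 7, 10]
Then reverse, serve below (descending): [3, 2]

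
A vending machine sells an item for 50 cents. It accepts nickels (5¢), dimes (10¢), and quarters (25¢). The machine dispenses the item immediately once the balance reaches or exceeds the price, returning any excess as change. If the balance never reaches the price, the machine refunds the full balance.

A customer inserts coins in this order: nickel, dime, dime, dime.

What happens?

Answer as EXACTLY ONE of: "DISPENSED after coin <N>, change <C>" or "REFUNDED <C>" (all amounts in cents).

Answer: REFUNDED 35

Derivation:
Price: 50¢
Coin 1 (nickel, 5¢): balance = 5¢
Coin 2 (dime, 10¢): balance = 15¢
Coin 3 (dime, 10¢): balance = 25¢
Coin 4 (dime, 10¢): balance = 35¢
All coins inserted, balance 35¢ < price 50¢ → REFUND 35¢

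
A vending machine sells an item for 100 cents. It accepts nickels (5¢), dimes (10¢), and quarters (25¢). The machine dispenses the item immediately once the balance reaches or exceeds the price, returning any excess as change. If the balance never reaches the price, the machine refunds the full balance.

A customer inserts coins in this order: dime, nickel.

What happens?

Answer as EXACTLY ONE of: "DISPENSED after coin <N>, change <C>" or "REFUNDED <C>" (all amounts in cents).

Price: 100¢
Coin 1 (dime, 10¢): balance = 10¢
Coin 2 (nickel, 5¢): balance = 15¢
All coins inserted, balance 15¢ < price 100¢ → REFUND 15¢

Answer: REFUNDED 15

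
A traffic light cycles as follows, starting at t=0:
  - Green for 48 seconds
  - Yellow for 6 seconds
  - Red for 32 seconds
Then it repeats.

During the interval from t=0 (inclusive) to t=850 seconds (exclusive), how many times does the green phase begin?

Cycle = 48+6+32 = 86s
green phase starts at t = k*86 + 0 for k=0,1,2,...
Need k*86+0 < 850 → k < 9.884
k ∈ {0, ..., 9} → 10 starts

Answer: 10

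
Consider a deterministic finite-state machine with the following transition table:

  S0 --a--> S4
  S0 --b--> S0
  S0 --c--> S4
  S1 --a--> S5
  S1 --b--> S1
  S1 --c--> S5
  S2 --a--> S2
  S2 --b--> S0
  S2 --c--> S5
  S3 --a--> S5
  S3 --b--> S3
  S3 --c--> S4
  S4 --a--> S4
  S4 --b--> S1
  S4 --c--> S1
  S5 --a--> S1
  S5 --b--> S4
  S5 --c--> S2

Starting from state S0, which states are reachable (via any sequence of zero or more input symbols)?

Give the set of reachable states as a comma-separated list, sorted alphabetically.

Answer: S0, S1, S2, S4, S5

Derivation:
BFS from S0:
  visit S0: S0--a-->S4 (new), S0--b-->S0 (seen), S0--c-->S4 (seen)
  visit S4: S4--a-->S4 (seen), S4--b-->S1 (new), S4--c-->S1 (seen)
  visit S1: S1--a-->S5 (new), S1--b-->S1 (seen), S1--c-->S5 (seen)
  visit S5: S5--a-->S1 (seen), S5--b-->S4 (seen), S5--c-->S2 (new)
  visit S2: S2--a-->S2 (seen), S2--b-->S0 (seen), S2--c-->S5 (seen)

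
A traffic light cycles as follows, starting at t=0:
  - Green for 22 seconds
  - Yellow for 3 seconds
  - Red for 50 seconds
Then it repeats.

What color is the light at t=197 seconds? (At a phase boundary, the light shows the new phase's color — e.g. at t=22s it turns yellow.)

Cycle length = 22 + 3 + 50 = 75s
t = 197, phase_t = 197 mod 75 = 47
47 >= 25 → RED

Answer: red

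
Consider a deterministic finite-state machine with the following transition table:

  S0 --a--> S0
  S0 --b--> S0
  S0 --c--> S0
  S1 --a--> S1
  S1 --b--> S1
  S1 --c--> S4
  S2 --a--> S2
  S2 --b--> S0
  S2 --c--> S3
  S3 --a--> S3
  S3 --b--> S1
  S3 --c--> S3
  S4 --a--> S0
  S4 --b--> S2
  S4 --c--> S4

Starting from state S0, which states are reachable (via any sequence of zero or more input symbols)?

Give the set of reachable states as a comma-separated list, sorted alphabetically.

Answer: S0

Derivation:
BFS from S0:
  visit S0: S0--a-->S0 (seen), S0--b-->S0 (seen), S0--c-->S0 (seen)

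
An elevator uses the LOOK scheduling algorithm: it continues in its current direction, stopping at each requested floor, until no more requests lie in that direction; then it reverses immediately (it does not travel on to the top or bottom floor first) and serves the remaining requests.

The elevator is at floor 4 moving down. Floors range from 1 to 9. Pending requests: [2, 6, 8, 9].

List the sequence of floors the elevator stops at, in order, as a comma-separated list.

Answer: 2, 6, 8, 9

Derivation:
Current: 4, moving DOWN
Serve below first (descending): [2]
Then reverse, serve above (ascending): [6, 8, 9]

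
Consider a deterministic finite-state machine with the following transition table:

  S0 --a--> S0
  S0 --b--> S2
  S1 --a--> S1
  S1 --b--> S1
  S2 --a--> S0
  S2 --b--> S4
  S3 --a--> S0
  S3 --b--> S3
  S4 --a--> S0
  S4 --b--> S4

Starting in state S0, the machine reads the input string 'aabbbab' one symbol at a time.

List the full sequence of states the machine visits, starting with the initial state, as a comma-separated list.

Start: S0
  read 'a': S0 --a--> S0
  read 'a': S0 --a--> S0
  read 'b': S0 --b--> S2
  read 'b': S2 --b--> S4
  read 'b': S4 --b--> S4
  read 'a': S4 --a--> S0
  read 'b': S0 --b--> S2

Answer: S0, S0, S0, S2, S4, S4, S0, S2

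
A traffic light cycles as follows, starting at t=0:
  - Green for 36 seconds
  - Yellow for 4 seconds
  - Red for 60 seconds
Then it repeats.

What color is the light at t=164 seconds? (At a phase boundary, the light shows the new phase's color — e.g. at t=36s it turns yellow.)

Cycle length = 36 + 4 + 60 = 100s
t = 164, phase_t = 164 mod 100 = 64
64 >= 40 → RED

Answer: red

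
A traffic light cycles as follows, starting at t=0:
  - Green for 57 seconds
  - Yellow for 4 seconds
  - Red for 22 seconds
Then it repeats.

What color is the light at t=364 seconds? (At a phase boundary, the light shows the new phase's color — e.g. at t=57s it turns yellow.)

Answer: green

Derivation:
Cycle length = 57 + 4 + 22 = 83s
t = 364, phase_t = 364 mod 83 = 32
32 < 57 (green end) → GREEN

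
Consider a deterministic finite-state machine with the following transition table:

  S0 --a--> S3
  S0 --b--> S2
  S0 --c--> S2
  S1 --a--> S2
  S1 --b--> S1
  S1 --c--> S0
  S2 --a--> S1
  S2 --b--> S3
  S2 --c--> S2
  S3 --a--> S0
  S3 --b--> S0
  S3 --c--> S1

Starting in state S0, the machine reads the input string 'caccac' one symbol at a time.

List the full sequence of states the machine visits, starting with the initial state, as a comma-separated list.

Start: S0
  read 'c': S0 --c--> S2
  read 'a': S2 --a--> S1
  read 'c': S1 --c--> S0
  read 'c': S0 --c--> S2
  read 'a': S2 --a--> S1
  read 'c': S1 --c--> S0

Answer: S0, S2, S1, S0, S2, S1, S0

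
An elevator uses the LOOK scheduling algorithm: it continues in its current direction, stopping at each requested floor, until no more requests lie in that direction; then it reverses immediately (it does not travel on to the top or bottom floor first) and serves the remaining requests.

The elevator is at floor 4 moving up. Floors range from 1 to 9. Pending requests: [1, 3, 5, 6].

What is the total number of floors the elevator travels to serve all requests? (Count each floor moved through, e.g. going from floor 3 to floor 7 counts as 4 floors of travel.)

Answer: 7

Derivation:
Start at floor 4 moving up, LOOK stop order: [5, 6, 3, 1]
  4 → 5: |5-4| = 1, total = 1
  5 → 6: |6-5| = 1, total = 2
  6 → 3: |3-6| = 3, total = 5
  3 → 1: |1-3| = 2, total = 7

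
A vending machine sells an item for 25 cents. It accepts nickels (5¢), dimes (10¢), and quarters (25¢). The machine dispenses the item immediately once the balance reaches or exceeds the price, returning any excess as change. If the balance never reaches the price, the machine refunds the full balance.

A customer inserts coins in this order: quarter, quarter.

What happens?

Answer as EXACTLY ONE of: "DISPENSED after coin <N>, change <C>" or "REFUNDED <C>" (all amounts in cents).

Price: 25¢
Coin 1 (quarter, 25¢): balance = 25¢
  → balance >= price → DISPENSE, change = 25 - 25 = 0¢

Answer: DISPENSED after coin 1, change 0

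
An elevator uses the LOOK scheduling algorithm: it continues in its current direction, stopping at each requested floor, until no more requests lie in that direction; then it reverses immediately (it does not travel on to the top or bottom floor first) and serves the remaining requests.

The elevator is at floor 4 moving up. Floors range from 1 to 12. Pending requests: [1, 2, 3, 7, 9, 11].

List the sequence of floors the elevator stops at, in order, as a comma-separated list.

Answer: 7, 9, 11, 3, 2, 1

Derivation:
Current: 4, moving UP
Serve above first (ascending): [7, 9, 11]
Then reverse, serve below (descending): [3, 2, 1]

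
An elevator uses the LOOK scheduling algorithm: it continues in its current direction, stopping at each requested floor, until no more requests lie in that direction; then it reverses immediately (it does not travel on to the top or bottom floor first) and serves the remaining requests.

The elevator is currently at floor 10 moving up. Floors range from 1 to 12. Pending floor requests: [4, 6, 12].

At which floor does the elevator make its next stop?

Current floor: 10, direction: up
Requests above: [12]
Requests below: [4, 6]
Moving up and requests lie above → nearest above is min([12]) = 12

Answer: 12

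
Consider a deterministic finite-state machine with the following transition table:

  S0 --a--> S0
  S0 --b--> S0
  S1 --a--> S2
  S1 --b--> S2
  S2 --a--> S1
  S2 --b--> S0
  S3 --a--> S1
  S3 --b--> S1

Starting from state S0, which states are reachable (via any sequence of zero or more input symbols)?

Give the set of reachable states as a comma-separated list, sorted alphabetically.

Answer: S0

Derivation:
BFS from S0:
  visit S0: S0--a-->S0 (seen), S0--b-->S0 (seen)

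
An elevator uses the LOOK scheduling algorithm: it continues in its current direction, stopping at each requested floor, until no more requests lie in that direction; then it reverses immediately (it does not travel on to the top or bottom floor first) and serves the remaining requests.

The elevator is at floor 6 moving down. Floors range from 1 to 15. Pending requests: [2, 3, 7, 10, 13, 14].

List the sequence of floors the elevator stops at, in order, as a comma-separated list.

Current: 6, moving DOWN
Serve below first (descending): [3, 2]
Then reverse, serve above (ascending): [7, 10, 13, 14]

Answer: 3, 2, 7, 10, 13, 14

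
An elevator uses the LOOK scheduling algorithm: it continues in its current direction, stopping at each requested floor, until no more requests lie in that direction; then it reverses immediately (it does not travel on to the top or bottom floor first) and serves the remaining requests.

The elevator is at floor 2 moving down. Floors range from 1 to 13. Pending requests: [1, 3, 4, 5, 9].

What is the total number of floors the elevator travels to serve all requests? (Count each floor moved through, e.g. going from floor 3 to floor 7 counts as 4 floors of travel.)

Start at floor 2 moving down, LOOK stop order: [1, 3, 4, 5, 9]
  2 → 1: |1-2| = 1, total = 1
  1 → 3: |3-1| = 2, total = 3
  3 → 4: |4-3| = 1, total = 4
  4 → 5: |5-4| = 1, total = 5
  5 → 9: |9-5| = 4, total = 9

Answer: 9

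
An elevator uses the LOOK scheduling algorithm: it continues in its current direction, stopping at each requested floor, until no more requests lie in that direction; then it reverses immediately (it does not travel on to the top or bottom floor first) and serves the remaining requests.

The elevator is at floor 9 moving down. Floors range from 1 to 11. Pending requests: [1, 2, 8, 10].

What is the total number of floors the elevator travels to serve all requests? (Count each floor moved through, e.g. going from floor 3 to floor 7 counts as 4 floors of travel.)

Start at floor 9 moving down, LOOK stop order: [8, 2, 1, 10]
  9 → 8: |8-9| = 1, total = 1
  8 → 2: |2-8| = 6, total = 7
  2 → 1: |1-2| = 1, total = 8
  1 → 10: |10-1| = 9, total = 17

Answer: 17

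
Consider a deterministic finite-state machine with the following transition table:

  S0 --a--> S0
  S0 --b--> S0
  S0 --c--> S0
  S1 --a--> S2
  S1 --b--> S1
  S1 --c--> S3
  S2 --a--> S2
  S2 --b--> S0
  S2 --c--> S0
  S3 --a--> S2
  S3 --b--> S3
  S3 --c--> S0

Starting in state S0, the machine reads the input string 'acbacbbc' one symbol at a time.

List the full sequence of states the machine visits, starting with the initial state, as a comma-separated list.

Start: S0
  read 'a': S0 --a--> S0
  read 'c': S0 --c--> S0
  read 'b': S0 --b--> S0
  read 'a': S0 --a--> S0
  read 'c': S0 --c--> S0
  read 'b': S0 --b--> S0
  read 'b': S0 --b--> S0
  read 'c': S0 --c--> S0

Answer: S0, S0, S0, S0, S0, S0, S0, S0, S0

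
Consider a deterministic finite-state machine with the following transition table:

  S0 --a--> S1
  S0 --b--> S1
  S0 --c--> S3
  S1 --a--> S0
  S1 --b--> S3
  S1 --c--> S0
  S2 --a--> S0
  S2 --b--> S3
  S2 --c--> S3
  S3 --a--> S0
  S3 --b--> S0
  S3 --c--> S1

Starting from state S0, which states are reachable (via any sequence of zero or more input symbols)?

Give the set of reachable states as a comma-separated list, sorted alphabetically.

BFS from S0:
  visit S0: S0--a-->S1 (new), S0--b-->S1 (seen), S0--c-->S3 (new)
  visit S1: S1--a-->S0 (seen), S1--b-->S3 (seen), S1--c-->S0 (seen)
  visit S3: S3--a-->S0 (seen), S3--b-->S0 (seen), S3--c-->S1 (seen)

Answer: S0, S1, S3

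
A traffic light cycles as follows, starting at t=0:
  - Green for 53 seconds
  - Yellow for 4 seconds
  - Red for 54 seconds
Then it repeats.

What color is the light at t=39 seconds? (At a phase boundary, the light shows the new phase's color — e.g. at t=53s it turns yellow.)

Answer: green

Derivation:
Cycle length = 53 + 4 + 54 = 111s
t = 39, phase_t = 39 mod 111 = 39
39 < 53 (green end) → GREEN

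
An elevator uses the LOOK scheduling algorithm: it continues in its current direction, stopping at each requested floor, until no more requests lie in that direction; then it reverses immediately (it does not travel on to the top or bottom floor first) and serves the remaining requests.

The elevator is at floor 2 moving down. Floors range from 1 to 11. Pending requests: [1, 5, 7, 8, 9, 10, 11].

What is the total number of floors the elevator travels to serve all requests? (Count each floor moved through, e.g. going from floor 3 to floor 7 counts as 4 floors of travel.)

Answer: 11

Derivation:
Start at floor 2 moving down, LOOK stop order: [1, 5, 7, 8, 9, 10, 11]
  2 → 1: |1-2| = 1, total = 1
  1 → 5: |5-1| = 4, total = 5
  5 → 7: |7-5| = 2, total = 7
  7 → 8: |8-7| = 1, total = 8
  8 → 9: |9-8| = 1, total = 9
  9 → 10: |10-9| = 1, total = 10
  10 → 11: |11-10| = 1, total = 11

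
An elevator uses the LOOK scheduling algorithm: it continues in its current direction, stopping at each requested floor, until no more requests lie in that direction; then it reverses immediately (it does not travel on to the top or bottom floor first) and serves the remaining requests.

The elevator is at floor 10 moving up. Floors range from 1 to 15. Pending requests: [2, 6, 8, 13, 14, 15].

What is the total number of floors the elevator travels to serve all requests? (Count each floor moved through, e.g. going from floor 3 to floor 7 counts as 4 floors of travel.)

Start at floor 10 moving up, LOOK stop order: [13, 14, 15, 8, 6, 2]
  10 → 13: |13-10| = 3, total = 3
  13 → 14: |14-13| = 1, total = 4
  14 → 15: |15-14| = 1, total = 5
  15 → 8: |8-15| = 7, total = 12
  8 → 6: |6-8| = 2, total = 14
  6 → 2: |2-6| = 4, total = 18

Answer: 18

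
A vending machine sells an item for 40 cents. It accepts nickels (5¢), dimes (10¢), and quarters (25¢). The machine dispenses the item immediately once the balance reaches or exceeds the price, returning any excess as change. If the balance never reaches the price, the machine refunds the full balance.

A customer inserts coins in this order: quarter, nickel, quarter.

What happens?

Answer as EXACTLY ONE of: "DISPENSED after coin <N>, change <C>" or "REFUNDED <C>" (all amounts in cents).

Answer: DISPENSED after coin 3, change 15

Derivation:
Price: 40¢
Coin 1 (quarter, 25¢): balance = 25¢
Coin 2 (nickel, 5¢): balance = 30¢
Coin 3 (quarter, 25¢): balance = 55¢
  → balance >= price → DISPENSE, change = 55 - 40 = 15¢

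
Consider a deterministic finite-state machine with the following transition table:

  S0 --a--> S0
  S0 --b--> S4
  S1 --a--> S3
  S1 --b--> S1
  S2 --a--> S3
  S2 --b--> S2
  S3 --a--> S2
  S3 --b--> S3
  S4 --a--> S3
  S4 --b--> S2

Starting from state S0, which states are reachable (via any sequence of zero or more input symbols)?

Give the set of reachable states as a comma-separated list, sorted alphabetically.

BFS from S0:
  visit S0: S0--a-->S0 (seen), S0--b-->S4 (new)
  visit S4: S4--a-->S3 (new), S4--b-->S2 (new)
  visit S3: S3--a-->S2 (seen), S3--b-->S3 (seen)
  visit S2: S2--a-->S3 (seen), S2--b-->S2 (seen)

Answer: S0, S2, S3, S4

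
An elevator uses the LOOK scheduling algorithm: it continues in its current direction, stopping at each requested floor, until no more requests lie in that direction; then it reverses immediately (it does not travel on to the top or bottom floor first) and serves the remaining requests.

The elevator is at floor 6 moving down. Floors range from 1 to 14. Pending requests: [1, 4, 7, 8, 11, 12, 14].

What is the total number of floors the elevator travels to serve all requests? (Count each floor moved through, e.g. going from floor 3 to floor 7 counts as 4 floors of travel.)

Answer: 18

Derivation:
Start at floor 6 moving down, LOOK stop order: [4, 1, 7, 8, 11, 12, 14]
  6 → 4: |4-6| = 2, total = 2
  4 → 1: |1-4| = 3, total = 5
  1 → 7: |7-1| = 6, total = 11
  7 → 8: |8-7| = 1, total = 12
  8 → 11: |11-8| = 3, total = 15
  11 → 12: |12-11| = 1, total = 16
  12 → 14: |14-12| = 2, total = 18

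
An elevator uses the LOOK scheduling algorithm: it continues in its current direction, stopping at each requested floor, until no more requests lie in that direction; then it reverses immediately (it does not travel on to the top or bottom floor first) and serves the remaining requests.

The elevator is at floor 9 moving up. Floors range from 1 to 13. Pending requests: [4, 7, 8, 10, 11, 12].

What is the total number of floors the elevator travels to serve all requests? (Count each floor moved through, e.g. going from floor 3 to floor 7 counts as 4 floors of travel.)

Start at floor 9 moving up, LOOK stop order: [10, 11, 12, 8, 7, 4]
  9 → 10: |10-9| = 1, total = 1
  10 → 11: |11-10| = 1, total = 2
  11 → 12: |12-11| = 1, total = 3
  12 → 8: |8-12| = 4, total = 7
  8 → 7: |7-8| = 1, total = 8
  7 → 4: |4-7| = 3, total = 11

Answer: 11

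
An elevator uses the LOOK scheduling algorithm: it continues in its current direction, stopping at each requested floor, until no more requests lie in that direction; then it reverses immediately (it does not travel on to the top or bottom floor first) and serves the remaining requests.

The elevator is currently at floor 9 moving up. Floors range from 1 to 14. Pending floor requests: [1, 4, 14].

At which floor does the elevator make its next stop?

Answer: 14

Derivation:
Current floor: 9, direction: up
Requests above: [14]
Requests below: [1, 4]
Moving up and requests lie above → nearest above is min([14]) = 14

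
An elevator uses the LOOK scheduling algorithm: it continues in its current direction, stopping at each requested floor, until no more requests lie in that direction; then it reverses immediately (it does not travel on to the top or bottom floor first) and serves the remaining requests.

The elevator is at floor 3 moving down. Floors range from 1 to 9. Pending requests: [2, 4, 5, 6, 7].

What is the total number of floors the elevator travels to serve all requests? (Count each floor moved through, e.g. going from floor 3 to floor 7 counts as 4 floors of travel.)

Answer: 6

Derivation:
Start at floor 3 moving down, LOOK stop order: [2, 4, 5, 6, 7]
  3 → 2: |2-3| = 1, total = 1
  2 → 4: |4-2| = 2, total = 3
  4 → 5: |5-4| = 1, total = 4
  5 → 6: |6-5| = 1, total = 5
  6 → 7: |7-6| = 1, total = 6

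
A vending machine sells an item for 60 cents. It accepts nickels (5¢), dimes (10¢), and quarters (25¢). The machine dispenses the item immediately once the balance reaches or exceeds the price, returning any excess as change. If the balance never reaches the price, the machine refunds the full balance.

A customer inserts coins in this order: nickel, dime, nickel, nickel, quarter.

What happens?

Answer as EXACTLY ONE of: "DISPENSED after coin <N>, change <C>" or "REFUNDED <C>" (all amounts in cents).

Price: 60¢
Coin 1 (nickel, 5¢): balance = 5¢
Coin 2 (dime, 10¢): balance = 15¢
Coin 3 (nickel, 5¢): balance = 20¢
Coin 4 (nickel, 5¢): balance = 25¢
Coin 5 (quarter, 25¢): balance = 50¢
All coins inserted, balance 50¢ < price 60¢ → REFUND 50¢

Answer: REFUNDED 50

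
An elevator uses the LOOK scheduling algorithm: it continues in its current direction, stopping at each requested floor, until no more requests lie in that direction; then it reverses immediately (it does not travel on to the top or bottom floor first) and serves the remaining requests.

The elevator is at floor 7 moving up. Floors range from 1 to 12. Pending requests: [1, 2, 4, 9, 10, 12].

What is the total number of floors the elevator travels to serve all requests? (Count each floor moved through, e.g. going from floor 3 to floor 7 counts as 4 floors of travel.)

Start at floor 7 moving up, LOOK stop order: [9, 10, 12, 4, 2, 1]
  7 → 9: |9-7| = 2, total = 2
  9 → 10: |10-9| = 1, total = 3
  10 → 12: |12-10| = 2, total = 5
  12 → 4: |4-12| = 8, total = 13
  4 → 2: |2-4| = 2, total = 15
  2 → 1: |1-2| = 1, total = 16

Answer: 16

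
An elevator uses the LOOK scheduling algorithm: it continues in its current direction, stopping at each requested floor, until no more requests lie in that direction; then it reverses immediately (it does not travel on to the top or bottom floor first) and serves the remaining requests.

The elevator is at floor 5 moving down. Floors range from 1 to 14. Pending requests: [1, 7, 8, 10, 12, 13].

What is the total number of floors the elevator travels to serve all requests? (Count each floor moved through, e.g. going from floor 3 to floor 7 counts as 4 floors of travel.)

Start at floor 5 moving down, LOOK stop order: [1, 7, 8, 10, 12, 13]
  5 → 1: |1-5| = 4, total = 4
  1 → 7: |7-1| = 6, total = 10
  7 → 8: |8-7| = 1, total = 11
  8 → 10: |10-8| = 2, total = 13
  10 → 12: |12-10| = 2, total = 15
  12 → 13: |13-12| = 1, total = 16

Answer: 16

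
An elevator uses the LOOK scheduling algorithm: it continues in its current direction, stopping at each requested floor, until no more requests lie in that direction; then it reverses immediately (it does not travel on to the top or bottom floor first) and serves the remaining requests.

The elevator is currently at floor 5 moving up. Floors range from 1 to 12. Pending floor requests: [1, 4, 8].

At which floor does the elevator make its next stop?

Current floor: 5, direction: up
Requests above: [8]
Requests below: [1, 4]
Moving up and requests lie above → nearest above is min([8]) = 8

Answer: 8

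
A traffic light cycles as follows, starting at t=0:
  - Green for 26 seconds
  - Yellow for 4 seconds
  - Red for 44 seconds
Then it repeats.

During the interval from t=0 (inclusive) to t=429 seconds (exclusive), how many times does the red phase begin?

Answer: 6

Derivation:
Cycle = 26+4+44 = 74s
red phase starts at t = k*74 + 30 for k=0,1,2,...
Need k*74+30 < 429 → k < 5.392
k ∈ {0, ..., 5} → 6 starts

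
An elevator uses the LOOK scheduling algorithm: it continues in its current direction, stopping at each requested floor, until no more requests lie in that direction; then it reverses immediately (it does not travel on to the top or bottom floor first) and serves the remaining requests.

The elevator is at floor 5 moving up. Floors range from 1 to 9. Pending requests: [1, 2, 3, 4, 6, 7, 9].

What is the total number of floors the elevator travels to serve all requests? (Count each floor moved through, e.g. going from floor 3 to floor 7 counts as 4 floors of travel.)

Answer: 12

Derivation:
Start at floor 5 moving up, LOOK stop order: [6, 7, 9, 4, 3, 2, 1]
  5 → 6: |6-5| = 1, total = 1
  6 → 7: |7-6| = 1, total = 2
  7 → 9: |9-7| = 2, total = 4
  9 → 4: |4-9| = 5, total = 9
  4 → 3: |3-4| = 1, total = 10
  3 → 2: |2-3| = 1, total = 11
  2 → 1: |1-2| = 1, total = 12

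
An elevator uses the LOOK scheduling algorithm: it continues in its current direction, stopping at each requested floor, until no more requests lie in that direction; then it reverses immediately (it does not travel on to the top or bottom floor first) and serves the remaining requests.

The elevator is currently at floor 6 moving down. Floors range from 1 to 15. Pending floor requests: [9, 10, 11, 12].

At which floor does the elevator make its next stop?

Current floor: 6, direction: down
Requests above: [9, 10, 11, 12]
Requests below: []
Moving down but no requests below → reverse; nearest above is min([9, 10, 11, 12]) = 9

Answer: 9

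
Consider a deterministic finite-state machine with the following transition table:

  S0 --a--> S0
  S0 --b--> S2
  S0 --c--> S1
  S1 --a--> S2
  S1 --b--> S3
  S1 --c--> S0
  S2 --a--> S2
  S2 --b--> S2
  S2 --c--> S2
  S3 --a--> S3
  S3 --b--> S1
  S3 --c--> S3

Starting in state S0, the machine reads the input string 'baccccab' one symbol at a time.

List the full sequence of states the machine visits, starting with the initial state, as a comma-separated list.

Answer: S0, S2, S2, S2, S2, S2, S2, S2, S2

Derivation:
Start: S0
  read 'b': S0 --b--> S2
  read 'a': S2 --a--> S2
  read 'c': S2 --c--> S2
  read 'c': S2 --c--> S2
  read 'c': S2 --c--> S2
  read 'c': S2 --c--> S2
  read 'a': S2 --a--> S2
  read 'b': S2 --b--> S2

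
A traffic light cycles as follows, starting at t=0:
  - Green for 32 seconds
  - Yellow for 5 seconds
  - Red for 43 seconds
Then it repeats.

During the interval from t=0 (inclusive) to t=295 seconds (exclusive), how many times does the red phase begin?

Cycle = 32+5+43 = 80s
red phase starts at t = k*80 + 37 for k=0,1,2,...
Need k*80+37 < 295 → k < 3.225
k ∈ {0, ..., 3} → 4 starts

Answer: 4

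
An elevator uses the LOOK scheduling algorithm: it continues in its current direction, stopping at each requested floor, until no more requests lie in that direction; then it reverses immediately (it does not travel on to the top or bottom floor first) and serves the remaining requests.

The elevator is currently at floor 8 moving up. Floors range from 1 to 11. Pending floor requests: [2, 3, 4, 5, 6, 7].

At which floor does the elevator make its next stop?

Current floor: 8, direction: up
Requests above: []
Requests below: [2, 3, 4, 5, 6, 7]
Moving up but no requests above → reverse; nearest below is max([2, 3, 4, 5, 6, 7]) = 7

Answer: 7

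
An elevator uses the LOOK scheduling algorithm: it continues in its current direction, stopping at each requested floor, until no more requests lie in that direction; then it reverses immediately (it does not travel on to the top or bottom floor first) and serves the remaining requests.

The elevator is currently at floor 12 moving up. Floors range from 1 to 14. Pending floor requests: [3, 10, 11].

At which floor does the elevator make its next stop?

Current floor: 12, direction: up
Requests above: []
Requests below: [3, 10, 11]
Moving up but no requests above → reverse; nearest below is max([3, 10, 11]) = 11

Answer: 11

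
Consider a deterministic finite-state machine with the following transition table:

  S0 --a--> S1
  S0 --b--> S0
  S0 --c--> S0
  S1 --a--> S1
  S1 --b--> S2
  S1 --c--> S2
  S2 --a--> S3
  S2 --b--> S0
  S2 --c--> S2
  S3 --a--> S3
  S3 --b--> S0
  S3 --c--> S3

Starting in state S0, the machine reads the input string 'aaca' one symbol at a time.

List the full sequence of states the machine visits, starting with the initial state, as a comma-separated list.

Answer: S0, S1, S1, S2, S3

Derivation:
Start: S0
  read 'a': S0 --a--> S1
  read 'a': S1 --a--> S1
  read 'c': S1 --c--> S2
  read 'a': S2 --a--> S3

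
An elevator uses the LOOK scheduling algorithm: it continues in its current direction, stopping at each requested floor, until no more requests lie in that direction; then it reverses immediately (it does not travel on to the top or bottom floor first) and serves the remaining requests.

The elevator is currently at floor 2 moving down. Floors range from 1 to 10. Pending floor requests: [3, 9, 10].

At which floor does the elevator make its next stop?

Current floor: 2, direction: down
Requests above: [3, 9, 10]
Requests below: []
Moving down but no requests below → reverse; nearest above is min([3, 9, 10]) = 3

Answer: 3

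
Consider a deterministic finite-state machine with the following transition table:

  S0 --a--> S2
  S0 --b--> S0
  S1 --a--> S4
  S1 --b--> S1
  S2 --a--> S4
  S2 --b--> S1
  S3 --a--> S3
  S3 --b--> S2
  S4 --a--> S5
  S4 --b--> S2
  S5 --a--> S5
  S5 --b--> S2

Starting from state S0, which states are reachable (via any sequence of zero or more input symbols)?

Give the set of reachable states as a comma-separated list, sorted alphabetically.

BFS from S0:
  visit S0: S0--a-->S2 (new), S0--b-->S0 (seen)
  visit S2: S2--a-->S4 (new), S2--b-->S1 (new)
  visit S4: S4--a-->S5 (new), S4--b-->S2 (seen)
  visit S1: S1--a-->S4 (seen), S1--b-->S1 (seen)
  visit S5: S5--a-->S5 (seen), S5--b-->S2 (seen)

Answer: S0, S1, S2, S4, S5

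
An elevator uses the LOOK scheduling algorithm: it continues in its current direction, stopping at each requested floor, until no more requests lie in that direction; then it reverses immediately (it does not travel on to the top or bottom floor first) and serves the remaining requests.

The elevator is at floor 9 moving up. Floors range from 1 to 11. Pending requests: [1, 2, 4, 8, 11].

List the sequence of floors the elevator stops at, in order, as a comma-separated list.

Current: 9, moving UP
Serve above first (ascending): [11]
Then reverse, serve below (descending): [8, 4, 2, 1]

Answer: 11, 8, 4, 2, 1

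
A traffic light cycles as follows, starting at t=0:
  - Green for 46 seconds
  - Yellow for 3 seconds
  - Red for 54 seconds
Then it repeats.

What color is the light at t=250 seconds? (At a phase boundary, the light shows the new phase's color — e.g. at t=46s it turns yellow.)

Cycle length = 46 + 3 + 54 = 103s
t = 250, phase_t = 250 mod 103 = 44
44 < 46 (green end) → GREEN

Answer: green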